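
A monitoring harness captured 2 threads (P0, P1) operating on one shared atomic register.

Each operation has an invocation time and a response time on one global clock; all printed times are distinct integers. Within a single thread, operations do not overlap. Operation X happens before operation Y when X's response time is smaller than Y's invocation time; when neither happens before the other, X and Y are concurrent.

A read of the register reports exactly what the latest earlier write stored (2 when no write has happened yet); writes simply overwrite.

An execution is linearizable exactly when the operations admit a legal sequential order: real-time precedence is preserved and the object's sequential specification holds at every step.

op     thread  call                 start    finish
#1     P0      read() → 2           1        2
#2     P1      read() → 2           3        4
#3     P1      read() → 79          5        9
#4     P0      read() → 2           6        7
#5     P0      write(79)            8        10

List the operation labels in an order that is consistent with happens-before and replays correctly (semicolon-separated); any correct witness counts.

step 1: #1 read() → 2 — value 2
step 2: #2 read() → 2 — value 2
step 3: #4 read() → 2 — value 2
step 4: #5 write(79) — value 79
step 5: #3 read() → 79 — value 79

#1; #2; #4; #5; #3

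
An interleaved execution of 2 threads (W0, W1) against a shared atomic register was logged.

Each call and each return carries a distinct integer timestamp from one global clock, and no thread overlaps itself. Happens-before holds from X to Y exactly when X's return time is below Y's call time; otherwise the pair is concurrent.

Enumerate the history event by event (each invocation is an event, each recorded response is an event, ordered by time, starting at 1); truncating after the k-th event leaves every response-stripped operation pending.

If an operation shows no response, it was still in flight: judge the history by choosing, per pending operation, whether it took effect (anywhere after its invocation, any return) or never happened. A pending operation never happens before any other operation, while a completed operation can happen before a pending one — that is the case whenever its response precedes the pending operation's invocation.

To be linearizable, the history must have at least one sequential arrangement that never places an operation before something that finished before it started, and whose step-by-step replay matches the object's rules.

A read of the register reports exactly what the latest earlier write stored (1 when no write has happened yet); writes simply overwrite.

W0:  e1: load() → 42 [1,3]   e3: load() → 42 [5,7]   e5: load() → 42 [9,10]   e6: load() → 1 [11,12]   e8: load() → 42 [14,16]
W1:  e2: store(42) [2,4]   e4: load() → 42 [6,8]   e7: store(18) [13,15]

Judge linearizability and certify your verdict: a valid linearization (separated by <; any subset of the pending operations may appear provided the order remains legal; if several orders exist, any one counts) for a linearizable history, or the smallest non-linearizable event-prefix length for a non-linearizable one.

not linearizable — minimal violating prefix: 12 events

the violation lands at event 12, e6's response at time 12: events 1..11 linearize, events 1..12 do not
the 6 completed operations admit 4 real-time orders; each fails the atomic register replay
sample order e1, e2, e3, e4, e5, e6 stalls at step 1 — e1 load() → 42 has no legal effect
sample order e1, e2, e4, e3, e5, e6 stalls at step 1 — e1 load() → 42 has no legal effect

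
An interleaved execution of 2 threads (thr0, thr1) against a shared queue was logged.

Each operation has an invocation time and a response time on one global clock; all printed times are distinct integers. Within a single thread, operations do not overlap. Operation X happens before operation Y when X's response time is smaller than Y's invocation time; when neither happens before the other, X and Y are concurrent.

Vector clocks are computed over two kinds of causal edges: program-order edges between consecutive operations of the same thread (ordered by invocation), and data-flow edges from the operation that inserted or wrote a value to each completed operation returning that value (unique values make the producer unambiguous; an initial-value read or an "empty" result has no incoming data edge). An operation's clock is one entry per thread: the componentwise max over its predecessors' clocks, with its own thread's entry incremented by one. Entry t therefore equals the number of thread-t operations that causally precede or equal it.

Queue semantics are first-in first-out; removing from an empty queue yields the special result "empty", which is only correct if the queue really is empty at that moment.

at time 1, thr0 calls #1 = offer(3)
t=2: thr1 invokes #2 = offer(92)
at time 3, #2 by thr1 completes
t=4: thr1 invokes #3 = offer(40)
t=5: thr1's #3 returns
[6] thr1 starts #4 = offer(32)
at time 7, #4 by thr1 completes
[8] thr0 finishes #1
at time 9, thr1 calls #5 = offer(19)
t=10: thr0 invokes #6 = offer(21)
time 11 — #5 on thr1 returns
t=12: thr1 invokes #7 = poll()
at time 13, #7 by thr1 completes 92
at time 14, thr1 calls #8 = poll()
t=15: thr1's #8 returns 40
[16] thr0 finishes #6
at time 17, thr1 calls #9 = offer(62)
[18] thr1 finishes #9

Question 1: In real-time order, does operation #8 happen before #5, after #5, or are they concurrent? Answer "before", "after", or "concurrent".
after

#8 spans [14,15], #5 spans [9,11]
resp(#5)=11 < inv(#8)=14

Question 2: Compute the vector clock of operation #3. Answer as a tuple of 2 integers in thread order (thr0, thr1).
(0, 2)

#2, invoked 2, has no incoming edges; only thr1's bump applies → (0, 1)
#1, invoked 1, has no incoming edges; only thr0's bump applies → (1, 0)
#3, invoked 4, takes VC(#2)=(0, 1) under max, adds 1 for thr1 → (0, 2)
#6, invoked 10, takes VC(#1)=(1, 0) under max, adds 1 for thr0 → (2, 0)
#4, invoked 6, takes VC(#3)=(0, 2) under max, adds 1 for thr1 → (0, 3)
#5, invoked 9, takes VC(#4)=(0, 3) under max, adds 1 for thr1 → (0, 4)
#7, invoked 12, takes VC(#2)=(0, 1), VC(#5)=(0, 4) under max, adds 1 for thr1 → (0, 5)
#8, invoked 14, takes VC(#3)=(0, 2), VC(#7)=(0, 5) under max, adds 1 for thr1 → (0, 6)
#9, invoked 17, takes VC(#8)=(0, 6) under max, adds 1 for thr1 → (0, 7)
target: VC(#3) = (0, 2)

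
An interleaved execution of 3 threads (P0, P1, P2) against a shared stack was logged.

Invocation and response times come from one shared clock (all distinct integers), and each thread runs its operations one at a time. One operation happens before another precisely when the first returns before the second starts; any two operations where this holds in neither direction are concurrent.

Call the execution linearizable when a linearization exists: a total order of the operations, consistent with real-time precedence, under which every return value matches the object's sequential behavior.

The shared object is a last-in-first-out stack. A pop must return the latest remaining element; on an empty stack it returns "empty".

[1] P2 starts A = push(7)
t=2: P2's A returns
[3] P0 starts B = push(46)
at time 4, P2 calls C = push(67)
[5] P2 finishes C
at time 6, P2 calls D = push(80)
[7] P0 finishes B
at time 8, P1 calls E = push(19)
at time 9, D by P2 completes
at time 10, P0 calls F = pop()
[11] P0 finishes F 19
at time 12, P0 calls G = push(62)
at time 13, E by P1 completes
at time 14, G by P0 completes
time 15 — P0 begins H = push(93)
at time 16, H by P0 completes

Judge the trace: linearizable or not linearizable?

one valid linearization: A, B, C, D, E, F, G, H
step 1: A push(7) — stack <7>
step 2: B push(46) — stack <7,46>
step 3: C push(67) — stack <7,46,67>
step 4: D push(80) — stack <7,46,67,80>
step 5: E push(19) — stack <7,46,67,80,19>
step 6: F pop() → 19 — stack <7,46,67,80>
step 7: G push(62) — stack <7,46,67,80,62>
step 8: H push(93) — stack <7,46,67,80,62,93>

linearizable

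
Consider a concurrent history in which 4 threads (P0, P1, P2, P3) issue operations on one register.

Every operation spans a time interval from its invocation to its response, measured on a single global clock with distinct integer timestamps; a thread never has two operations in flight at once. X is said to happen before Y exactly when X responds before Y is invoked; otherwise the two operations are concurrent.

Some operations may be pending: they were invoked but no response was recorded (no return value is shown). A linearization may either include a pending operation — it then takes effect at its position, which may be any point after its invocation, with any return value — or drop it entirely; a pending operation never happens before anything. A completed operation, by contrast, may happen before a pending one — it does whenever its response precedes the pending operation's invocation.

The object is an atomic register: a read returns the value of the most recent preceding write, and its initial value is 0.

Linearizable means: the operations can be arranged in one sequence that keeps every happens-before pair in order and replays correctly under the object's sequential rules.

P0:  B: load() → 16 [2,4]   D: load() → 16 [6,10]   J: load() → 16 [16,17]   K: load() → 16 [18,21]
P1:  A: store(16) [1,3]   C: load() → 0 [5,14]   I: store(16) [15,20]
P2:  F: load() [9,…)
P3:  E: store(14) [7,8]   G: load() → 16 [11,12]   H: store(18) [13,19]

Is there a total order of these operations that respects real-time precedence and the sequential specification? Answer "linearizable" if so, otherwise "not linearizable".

not linearizable

through event 11 a valid linearization exists; event 12 (G responding at time 12) ends that
all 4 real-time-respecting orders fail — 5 completed register operations, no legal replay
no escape via the 2 pending operations (C, F): every completion choice fails
sample order A, B, D, E, G (pending dropped) stalls at step 5 — G load() → 16 has no legal effect
sample order A, B, E, D, G (pending dropped) stalls at step 4 — D load() → 16 has no legal effect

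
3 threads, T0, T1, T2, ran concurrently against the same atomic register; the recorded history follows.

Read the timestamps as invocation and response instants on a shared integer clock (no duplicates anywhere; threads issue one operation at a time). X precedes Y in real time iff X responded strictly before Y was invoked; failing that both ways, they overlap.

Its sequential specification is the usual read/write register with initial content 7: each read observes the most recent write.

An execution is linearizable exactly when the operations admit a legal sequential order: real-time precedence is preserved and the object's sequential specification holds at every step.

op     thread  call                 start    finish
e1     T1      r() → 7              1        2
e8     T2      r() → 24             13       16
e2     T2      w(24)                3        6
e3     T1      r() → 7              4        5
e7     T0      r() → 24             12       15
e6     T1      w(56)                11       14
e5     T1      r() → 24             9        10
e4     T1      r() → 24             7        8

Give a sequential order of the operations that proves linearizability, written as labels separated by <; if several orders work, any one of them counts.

step 1: e1 r() → 7 — value 7
step 2: e3 r() → 7 — value 7
step 3: e2 w(24) — value 24
step 4: e4 r() → 24 — value 24
step 5: e5 r() → 24 — value 24
step 6: e7 r() → 24 — value 24
step 7: e8 r() → 24 — value 24
step 8: e6 w(56) — value 56

e1 < e3 < e2 < e4 < e5 < e7 < e8 < e6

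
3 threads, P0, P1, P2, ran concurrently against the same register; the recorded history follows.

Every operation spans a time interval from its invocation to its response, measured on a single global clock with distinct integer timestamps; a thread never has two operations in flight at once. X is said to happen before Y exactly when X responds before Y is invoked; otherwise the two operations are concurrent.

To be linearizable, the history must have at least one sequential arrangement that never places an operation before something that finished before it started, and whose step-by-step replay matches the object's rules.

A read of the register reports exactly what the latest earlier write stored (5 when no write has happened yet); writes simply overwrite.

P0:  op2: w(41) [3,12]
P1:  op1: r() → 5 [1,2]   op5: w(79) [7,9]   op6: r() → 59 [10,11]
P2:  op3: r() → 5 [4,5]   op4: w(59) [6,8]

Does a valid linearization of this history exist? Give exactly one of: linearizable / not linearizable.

a witness: op1, op3, op2, op5, op4, op6
step 1: op1 r() → 5 — value 5
step 2: op3 r() → 5 — value 5
step 3: op2 w(41) — value 41
step 4: op5 w(79) — value 79
step 5: op4 w(59) — value 59
step 6: op6 r() → 59 — value 59

linearizable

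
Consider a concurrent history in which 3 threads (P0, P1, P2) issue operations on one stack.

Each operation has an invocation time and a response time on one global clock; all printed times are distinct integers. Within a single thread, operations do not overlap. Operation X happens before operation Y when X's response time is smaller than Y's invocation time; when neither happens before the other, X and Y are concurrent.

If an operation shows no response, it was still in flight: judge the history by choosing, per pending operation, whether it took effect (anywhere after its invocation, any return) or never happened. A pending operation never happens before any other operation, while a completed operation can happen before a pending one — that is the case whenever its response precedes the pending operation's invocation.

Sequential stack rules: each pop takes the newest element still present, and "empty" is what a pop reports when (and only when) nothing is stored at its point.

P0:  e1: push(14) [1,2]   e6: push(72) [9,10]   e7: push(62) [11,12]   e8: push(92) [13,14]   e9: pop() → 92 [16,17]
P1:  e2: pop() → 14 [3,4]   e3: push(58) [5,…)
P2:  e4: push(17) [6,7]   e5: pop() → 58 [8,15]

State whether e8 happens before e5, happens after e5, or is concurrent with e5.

e8 spans [13,14], e5 spans [8,15]
the intervals overlap in both directions

concurrent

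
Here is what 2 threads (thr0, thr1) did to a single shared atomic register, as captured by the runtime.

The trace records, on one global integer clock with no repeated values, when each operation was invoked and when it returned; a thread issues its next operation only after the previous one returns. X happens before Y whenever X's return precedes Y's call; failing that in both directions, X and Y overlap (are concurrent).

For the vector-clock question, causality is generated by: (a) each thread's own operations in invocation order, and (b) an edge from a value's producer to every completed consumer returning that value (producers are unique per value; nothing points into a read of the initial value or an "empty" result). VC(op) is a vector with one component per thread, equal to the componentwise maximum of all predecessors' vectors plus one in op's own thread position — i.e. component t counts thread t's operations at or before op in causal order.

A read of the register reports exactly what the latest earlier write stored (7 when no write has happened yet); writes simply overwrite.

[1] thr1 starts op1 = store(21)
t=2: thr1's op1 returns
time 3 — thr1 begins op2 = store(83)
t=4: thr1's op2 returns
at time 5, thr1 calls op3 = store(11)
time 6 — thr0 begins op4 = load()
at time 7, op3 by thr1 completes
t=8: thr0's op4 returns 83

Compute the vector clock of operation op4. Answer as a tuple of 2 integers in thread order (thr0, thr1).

root op op1, invoked 1: fresh clock plus thr1's own tick → (0, 1)
op2, invoked 3, takes VC(op1)=(0, 1) under max, adds 1 for thr1 → (0, 2)
op3, invoked 5, takes VC(op2)=(0, 2) under max, adds 1 for thr1 → (0, 3)
op4, invoked 6, takes VC(op2)=(0, 2) under max, adds 1 for thr0 → (1, 2)
target: VC(op4) = (1, 2)

(1, 2)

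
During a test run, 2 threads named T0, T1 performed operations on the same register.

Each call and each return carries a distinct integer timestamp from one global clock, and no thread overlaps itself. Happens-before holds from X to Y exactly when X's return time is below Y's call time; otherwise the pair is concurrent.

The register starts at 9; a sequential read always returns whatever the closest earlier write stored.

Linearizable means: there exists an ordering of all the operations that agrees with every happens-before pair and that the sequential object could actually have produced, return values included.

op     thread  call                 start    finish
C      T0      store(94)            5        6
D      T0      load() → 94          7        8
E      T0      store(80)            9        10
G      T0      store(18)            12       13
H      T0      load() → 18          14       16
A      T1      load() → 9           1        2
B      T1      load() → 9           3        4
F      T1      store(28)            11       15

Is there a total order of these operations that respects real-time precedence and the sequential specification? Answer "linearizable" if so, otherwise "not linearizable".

witness order: A, B, C, D, E, F, G, H
1. A load() → 9, leaving value 9
2. B load() → 9, leaving value 9
3. C store(94), leaving value 94
4. D load() → 94, leaving value 94
5. E store(80), leaving value 80
6. F store(28), leaving value 28
7. G store(18), leaving value 18
8. H load() → 18, leaving value 18

linearizable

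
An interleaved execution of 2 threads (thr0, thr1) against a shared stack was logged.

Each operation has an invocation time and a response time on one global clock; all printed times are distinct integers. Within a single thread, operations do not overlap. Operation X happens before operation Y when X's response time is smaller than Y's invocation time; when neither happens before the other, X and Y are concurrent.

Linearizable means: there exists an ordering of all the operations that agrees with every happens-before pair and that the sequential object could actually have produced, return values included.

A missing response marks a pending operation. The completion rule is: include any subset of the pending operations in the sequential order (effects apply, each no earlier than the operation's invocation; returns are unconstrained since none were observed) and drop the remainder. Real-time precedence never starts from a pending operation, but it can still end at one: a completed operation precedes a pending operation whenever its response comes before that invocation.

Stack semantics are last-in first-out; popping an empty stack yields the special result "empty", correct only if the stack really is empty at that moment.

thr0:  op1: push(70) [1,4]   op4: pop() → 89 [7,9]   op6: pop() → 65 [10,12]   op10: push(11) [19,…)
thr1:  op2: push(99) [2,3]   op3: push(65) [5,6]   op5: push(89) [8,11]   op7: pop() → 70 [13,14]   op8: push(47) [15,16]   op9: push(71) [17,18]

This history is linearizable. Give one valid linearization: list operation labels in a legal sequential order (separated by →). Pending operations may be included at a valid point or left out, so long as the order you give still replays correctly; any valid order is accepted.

step 1: op2 push(99) — stack <99>
step 2: op1 push(70) — stack <99,70>
step 3: op3 push(65) — stack <99,70,65>
step 4: op5 push(89) — stack <99,70,65,89>
step 5: op4 pop() → 89 — stack <99,70,65>
step 6: op6 pop() → 65 — stack <99,70>
step 7: op7 pop() → 70 — stack <99>
step 8: op8 push(47) — stack <99,47>
step 9: op9 push(71) — stack <99,47,71>

op2 → op1 → op3 → op5 → op4 → op6 → op7 → op8 → op9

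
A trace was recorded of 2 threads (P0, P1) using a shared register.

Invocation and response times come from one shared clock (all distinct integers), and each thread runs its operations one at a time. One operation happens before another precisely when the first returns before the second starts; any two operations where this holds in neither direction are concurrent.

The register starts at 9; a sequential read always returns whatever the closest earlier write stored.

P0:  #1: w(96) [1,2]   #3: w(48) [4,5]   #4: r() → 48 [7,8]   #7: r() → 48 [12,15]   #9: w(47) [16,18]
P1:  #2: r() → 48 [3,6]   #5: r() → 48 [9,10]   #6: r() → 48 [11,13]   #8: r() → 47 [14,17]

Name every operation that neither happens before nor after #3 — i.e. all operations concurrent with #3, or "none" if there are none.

#3 runs from 4 to 5; window-overlapping ops are concurrent
#1 [1,2]: before
#2 [3,6]: concurrent
#4 [7,8]: after
#5 [9,10]: after
#6 [11,13]: after
#7 [12,15]: after
#8 [14,17]: after
#9 [16,18]: after

#2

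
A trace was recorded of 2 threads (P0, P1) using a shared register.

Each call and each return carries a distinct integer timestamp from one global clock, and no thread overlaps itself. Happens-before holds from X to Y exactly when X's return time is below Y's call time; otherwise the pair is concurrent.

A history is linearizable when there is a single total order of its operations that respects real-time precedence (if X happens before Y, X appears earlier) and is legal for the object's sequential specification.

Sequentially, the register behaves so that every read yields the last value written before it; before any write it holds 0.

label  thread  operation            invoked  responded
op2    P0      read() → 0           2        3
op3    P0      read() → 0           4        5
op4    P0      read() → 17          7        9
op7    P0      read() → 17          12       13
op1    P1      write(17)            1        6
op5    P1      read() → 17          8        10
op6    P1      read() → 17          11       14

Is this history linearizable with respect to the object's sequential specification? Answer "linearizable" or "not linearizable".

linearizable

witness order: op2, op3, op1, op4, op5, op6, op7
1. op2 read() → 0, leaving value 0
2. op3 read() → 0, leaving value 0
3. op1 write(17), leaving value 17
4. op4 read() → 17, leaving value 17
5. op5 read() → 17, leaving value 17
6. op6 read() → 17, leaving value 17
7. op7 read() → 17, leaving value 17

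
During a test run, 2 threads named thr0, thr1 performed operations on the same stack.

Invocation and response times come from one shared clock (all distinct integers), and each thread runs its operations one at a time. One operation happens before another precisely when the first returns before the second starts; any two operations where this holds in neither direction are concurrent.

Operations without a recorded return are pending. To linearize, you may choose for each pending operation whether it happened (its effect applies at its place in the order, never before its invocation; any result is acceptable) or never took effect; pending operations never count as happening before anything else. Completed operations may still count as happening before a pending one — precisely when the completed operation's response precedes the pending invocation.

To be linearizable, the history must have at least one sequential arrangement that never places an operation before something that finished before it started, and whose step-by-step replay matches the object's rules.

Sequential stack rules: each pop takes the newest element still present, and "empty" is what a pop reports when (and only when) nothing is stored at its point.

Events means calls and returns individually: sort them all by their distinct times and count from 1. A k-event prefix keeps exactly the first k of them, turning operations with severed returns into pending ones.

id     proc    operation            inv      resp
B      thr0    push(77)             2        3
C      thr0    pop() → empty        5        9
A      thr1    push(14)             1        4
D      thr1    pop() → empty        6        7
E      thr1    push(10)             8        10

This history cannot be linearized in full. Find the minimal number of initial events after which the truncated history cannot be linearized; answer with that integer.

7

events 1..6 are linearizable, e.g. via A, B:
1. A push(14), leaving stack <14>
2. B push(77), leaving stack <14,77>
adding event 7 (D responds at 7) leaves no legal real-time order
completion choices over the 1 pending operation (C) were checked; none helps
one such order, A, B, D (pending dropped), breaks at step 3 where D pop() → empty is illegal
one such order, B, A, D (pending dropped), breaks at step 3 where D pop() → empty is illegal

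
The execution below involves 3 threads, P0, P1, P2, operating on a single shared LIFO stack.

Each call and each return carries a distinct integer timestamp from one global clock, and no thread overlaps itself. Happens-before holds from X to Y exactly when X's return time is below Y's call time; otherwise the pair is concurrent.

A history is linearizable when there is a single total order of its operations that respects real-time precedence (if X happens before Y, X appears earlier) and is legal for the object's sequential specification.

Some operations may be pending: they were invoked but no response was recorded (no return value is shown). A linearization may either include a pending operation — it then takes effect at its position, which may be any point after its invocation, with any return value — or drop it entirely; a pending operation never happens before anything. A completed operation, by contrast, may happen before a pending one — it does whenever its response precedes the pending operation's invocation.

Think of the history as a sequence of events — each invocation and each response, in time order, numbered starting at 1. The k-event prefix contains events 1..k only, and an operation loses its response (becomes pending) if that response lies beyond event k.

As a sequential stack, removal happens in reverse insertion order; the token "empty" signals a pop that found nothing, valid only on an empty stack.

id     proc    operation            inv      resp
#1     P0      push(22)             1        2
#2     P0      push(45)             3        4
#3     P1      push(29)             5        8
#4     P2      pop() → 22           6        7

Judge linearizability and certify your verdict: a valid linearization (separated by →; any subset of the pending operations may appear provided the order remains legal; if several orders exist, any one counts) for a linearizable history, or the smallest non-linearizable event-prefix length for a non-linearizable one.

events 1..6 are fine; event 7 — the response of #4 at time 7 — makes the prefix non-linearizable
a single order respects real time; the 3 completed LIFO stack operations fail replay along it
including or dropping the 1 pending operation (#3) in any combination fails
sample order #1, #2, #4 (pending dropped) stalls at step 3 — #4 pop() → 22 has no legal effect

not linearizable — minimal violating prefix: 7 events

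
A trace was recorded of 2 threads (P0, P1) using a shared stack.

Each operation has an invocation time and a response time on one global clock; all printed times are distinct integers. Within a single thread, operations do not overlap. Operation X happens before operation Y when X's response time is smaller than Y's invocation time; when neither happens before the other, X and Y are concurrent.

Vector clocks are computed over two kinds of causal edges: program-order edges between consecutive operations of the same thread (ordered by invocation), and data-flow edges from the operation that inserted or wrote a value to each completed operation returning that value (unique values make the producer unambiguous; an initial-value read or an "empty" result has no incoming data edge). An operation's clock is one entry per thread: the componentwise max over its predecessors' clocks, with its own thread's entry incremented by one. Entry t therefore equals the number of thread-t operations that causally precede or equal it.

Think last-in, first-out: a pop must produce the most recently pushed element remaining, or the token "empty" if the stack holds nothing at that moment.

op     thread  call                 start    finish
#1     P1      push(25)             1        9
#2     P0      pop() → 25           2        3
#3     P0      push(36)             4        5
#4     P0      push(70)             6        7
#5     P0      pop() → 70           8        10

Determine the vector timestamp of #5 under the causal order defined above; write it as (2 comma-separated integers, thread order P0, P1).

#1 (invocation 1): nothing precedes it; P1's component alone gives (0, 1)
from VC(#1)=(0, 1), #2 (invoked 2) maxes components and bumps P0 → (1, 1)
from VC(#2)=(1, 1), #3 (invoked 4) maxes components and bumps P0 → (2, 1)
from VC(#3)=(2, 1), #4 (invoked 6) maxes components and bumps P0 → (3, 1)
from VC(#4)=(3, 1), #5 (invoked 8) maxes components and bumps P0 → (4, 1)
target: VC(#5) = (4, 1)

(4, 1)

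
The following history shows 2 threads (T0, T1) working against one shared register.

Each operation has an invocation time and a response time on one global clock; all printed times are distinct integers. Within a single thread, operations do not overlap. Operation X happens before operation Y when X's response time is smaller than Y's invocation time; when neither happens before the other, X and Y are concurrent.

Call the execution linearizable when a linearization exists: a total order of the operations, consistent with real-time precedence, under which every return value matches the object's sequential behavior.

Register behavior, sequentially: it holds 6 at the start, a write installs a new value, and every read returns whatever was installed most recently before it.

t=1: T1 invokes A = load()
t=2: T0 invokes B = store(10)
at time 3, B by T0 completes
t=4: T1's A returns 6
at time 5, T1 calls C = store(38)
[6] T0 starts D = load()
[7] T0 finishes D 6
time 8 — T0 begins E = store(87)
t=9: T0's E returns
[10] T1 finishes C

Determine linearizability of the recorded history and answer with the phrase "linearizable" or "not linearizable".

not linearizable

cut after 6 events: linearizable; cut after 7 events (D responds, time 7): not linearizable
all 2 real-time-respecting orders fail — 3 completed register operations, no legal replay
completion choices over the 1 pending operation (C) were checked; none helps
take A, B, D (pending dropped): step 3 already fails, because D load() → 6 cannot occur there
take B, A, D (pending dropped): step 2 already fails, because A load() → 6 cannot occur there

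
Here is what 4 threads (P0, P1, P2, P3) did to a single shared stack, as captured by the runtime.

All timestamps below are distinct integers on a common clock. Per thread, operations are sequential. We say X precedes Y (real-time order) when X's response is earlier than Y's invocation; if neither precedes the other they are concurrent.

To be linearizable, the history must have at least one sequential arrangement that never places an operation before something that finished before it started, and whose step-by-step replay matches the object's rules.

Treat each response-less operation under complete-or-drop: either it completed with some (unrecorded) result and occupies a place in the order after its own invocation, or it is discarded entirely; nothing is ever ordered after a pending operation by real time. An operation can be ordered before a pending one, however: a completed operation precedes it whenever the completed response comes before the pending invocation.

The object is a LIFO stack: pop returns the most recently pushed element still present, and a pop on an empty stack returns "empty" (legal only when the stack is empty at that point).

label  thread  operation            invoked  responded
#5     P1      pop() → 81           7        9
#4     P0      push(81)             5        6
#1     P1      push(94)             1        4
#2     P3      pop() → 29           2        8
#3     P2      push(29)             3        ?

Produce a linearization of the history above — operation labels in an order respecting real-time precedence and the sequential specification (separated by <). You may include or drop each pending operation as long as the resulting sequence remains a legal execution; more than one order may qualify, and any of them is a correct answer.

step 1: #1 push(94) — stack <94>
step 2: #3 push(29) (pending, included) — stack <94,29>
step 3: #2 pop() → 29 — stack <94>
step 4: #4 push(81) — stack <94,81>
step 5: #5 pop() → 81 — stack <94>

#1 < #3 < #2 < #4 < #5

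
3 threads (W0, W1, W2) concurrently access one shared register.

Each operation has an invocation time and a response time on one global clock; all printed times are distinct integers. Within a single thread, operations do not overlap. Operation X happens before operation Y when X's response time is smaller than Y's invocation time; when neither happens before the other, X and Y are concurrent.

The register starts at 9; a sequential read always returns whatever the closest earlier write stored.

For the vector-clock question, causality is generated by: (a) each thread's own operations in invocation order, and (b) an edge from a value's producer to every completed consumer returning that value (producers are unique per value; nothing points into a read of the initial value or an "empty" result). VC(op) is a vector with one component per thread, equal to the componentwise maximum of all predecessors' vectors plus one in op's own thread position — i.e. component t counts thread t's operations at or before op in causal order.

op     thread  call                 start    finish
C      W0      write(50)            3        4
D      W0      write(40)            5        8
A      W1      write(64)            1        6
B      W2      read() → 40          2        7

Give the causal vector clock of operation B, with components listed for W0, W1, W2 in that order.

VC(A, invoked at 1): no causal predecessors; +1 on W1 → (0, 1, 0)
VC(C, invoked at 3): no causal predecessors; +1 on W0 → (1, 0, 0)
from VC(C)=(1, 0, 0), D (invoked 5) maxes components and bumps W0 → (2, 0, 0)
from VC(D)=(2, 0, 0), B (invoked 2) maxes components and bumps W2 → (2, 0, 1)
target: VC(B) = (2, 0, 1)

(2, 0, 1)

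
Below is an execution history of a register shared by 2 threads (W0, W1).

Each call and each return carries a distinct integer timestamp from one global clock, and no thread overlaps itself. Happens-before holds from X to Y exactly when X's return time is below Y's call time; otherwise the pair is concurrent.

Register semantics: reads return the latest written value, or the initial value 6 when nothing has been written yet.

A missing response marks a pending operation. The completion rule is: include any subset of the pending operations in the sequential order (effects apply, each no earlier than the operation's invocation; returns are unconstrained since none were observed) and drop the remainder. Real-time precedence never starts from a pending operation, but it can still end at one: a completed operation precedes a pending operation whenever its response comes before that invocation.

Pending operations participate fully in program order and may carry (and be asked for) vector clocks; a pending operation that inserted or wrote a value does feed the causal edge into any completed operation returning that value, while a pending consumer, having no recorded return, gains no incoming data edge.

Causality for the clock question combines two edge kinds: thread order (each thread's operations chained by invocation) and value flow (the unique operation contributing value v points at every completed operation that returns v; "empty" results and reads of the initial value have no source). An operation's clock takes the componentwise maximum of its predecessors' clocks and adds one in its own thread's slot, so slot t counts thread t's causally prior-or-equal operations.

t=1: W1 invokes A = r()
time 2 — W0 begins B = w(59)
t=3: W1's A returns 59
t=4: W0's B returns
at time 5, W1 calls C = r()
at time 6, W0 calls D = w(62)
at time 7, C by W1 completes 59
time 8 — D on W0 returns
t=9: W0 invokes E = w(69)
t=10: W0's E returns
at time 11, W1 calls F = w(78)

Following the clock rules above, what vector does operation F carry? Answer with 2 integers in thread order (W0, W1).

B (invocation 2): nothing precedes it; W0's component alone gives (1, 0)
A, invoked 1, takes VC(B)=(1, 0) under max, adds 1 for W1 → (1, 1)
D, invoked 6, takes VC(B)=(1, 0) under max, adds 1 for W0 → (2, 0)
C, invoked 5, takes VC(A)=(1, 1), VC(B)=(1, 0) under max, adds 1 for W1 → (1, 2)
E, invoked 9, takes VC(D)=(2, 0) under max, adds 1 for W0 → (3, 0)
F, invoked 11, takes VC(C)=(1, 2) under max, adds 1 for W1 → (1, 3)
target: VC(F) = (1, 3)

(1, 3)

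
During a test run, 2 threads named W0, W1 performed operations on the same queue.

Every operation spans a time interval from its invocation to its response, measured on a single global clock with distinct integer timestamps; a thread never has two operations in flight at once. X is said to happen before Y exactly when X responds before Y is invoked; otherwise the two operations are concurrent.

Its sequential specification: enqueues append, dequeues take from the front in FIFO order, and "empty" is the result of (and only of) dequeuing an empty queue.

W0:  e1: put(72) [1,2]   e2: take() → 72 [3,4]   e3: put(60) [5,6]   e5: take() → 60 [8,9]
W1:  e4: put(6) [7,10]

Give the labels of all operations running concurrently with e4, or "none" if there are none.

e4 spans [7,10]; an op avoiding the whole window 7..10 is ordered, any other is concurrent
e1 [1,2]: before
e2 [3,4]: before
e3 [5,6]: before
e5 [8,9]: concurrent

e5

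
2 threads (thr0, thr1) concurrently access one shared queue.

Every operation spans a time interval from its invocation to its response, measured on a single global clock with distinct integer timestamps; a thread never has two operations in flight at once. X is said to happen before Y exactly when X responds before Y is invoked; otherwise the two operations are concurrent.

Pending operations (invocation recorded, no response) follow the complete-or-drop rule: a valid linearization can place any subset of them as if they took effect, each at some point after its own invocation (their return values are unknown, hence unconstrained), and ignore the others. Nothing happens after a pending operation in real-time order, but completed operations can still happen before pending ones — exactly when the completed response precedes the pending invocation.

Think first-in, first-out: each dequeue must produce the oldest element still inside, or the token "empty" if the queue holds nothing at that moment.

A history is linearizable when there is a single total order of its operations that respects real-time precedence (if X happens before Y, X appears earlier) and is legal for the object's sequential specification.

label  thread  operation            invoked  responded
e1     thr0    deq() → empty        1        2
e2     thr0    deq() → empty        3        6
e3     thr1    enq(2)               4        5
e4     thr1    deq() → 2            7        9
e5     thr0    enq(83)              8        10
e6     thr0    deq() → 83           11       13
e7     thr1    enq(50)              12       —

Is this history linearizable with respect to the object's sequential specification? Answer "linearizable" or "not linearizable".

linearizable

a witness: e1, e2, e3, e4, e5, e6
step 1: e1 deq() → empty — queue <>
step 2: e2 deq() → empty — queue <>
step 3: e3 enq(2) — queue <2>
step 4: e4 deq() → 2 — queue <>
step 5: e5 enq(83) — queue <83>
step 6: e6 deq() → 83 — queue <>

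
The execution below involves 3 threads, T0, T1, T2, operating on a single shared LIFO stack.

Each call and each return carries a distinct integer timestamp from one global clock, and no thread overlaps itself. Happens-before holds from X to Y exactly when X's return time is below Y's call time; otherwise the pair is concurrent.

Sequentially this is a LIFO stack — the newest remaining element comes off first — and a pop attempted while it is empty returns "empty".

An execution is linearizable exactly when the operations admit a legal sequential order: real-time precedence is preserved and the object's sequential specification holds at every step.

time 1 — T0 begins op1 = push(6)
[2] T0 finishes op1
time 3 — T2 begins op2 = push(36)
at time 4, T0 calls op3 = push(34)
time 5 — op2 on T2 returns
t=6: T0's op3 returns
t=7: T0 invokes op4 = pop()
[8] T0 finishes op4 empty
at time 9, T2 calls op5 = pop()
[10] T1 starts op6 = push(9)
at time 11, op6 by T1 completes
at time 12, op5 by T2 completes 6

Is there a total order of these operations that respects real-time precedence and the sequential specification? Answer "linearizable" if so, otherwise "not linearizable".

not linearizable

cut after 7 events: linearizable; cut after 8 events (op4 responds, time 8): not linearizable
every one of the 2 real-time-consistent orders over 4 completed LIFO stack ops fails the sequential spec
e.g. op1, op2, op3, op4: illegal at step 4, since op4 pop() → empty cannot apply there
e.g. op1, op3, op2, op4: illegal at step 4, since op4 pop() → empty cannot apply there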